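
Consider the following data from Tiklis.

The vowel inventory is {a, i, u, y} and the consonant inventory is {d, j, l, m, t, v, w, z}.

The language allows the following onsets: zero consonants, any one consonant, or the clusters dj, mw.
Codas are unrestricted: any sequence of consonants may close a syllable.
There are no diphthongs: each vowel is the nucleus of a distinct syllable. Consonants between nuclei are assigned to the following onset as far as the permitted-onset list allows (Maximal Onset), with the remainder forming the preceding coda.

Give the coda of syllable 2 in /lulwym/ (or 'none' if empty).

The vowels are u, y — 2 nuclei, so 2 syllables.
σ1/σ2 boundary: /lw/ splits as /l/ + /w/ (/w/ is the longest suffix that is a licit onset).
Putting it together: lul.wym.
Syllable 2 is /wym/: onset /w/, nucleus /y/, coda /m/.

m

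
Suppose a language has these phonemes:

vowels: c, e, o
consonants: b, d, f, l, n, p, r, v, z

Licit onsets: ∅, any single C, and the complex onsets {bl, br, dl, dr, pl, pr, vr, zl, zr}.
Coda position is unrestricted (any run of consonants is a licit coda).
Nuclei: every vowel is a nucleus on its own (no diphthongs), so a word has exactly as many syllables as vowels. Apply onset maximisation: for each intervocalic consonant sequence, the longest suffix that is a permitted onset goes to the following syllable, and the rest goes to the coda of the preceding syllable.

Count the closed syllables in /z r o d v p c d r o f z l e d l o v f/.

The vowels are o, c, o, e, o — 5 nuclei, so 5 syllables.
/o…c/ gap (V1→V2): /dvp/ — longest licit onset from the right is /p/, leaving /dv/ as coda.
/c…o/ gap (V2→V3): /dr/ is a licit onset in full, so it all attaches to the next syllable.
/o…e/ gap (V3→V4): /fzl/; trying suffixes from longest down, /zl/ is the first permitted one, so coda /f/ | onset /zl/.
/e…o/ gap (V4→V5): cluster /dl/ — /dl/ is itself a permitted onset, so the whole cluster goes right; preceding coda = ∅.
Result: zrodv.pc.drof.zle.dlovf.
Classifying each syllable: /zrodv/ (closed), /pc/ (open), /drof/ (closed), /zle/ (open), /dlovf/ (closed).
Closed syllables: 3.

3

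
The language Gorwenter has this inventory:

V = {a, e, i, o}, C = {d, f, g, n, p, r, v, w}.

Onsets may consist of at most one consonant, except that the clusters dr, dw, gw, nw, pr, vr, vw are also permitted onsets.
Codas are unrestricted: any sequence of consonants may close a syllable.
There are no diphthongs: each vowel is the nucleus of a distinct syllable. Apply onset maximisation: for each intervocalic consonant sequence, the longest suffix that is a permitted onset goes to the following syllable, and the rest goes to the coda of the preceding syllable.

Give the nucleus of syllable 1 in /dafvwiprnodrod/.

a

Nuclei (vowels): a, i, o, o → 4 syllables.
The first nucleus (vowel 1 from the left) is /a/.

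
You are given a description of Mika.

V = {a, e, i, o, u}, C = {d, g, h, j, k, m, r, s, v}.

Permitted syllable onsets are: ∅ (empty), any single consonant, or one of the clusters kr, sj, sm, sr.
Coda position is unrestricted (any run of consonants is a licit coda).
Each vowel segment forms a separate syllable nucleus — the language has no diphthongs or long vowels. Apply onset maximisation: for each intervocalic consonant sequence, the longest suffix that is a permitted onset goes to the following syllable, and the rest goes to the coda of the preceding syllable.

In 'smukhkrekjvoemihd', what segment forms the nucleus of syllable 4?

The vowels are u, e, o, e, i — 5 nuclei, so 5 syllables.
The fourth nucleus (vowel 4 from the left) is /e/.

e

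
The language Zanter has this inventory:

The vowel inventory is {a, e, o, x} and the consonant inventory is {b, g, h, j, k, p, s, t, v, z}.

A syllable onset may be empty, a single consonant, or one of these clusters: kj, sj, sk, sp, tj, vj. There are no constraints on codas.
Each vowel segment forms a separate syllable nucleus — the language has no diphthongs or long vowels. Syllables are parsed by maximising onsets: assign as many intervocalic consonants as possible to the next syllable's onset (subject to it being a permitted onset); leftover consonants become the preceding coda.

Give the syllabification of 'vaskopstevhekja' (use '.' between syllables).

Nuclei (vowels): a, o, e, e, a → 5 syllables.
V1 /a/ – V2 /o/: /sk/ is a licit onset in full, so it all attaches to the next syllable.
V2 /o/ – V3 /e/: /pst/ splits as /ps/ + /t/ (/t/ is the longest suffix that is a licit onset).
V3 /e/ – V4 /e/: /vh/; trying suffixes from longest down, /h/ is the first permitted one, so coda /v/ | onset /h/.
V4 /e/ – V5 /a/: /kj/ is a licit onset in full, so it all attaches to the next syllable.

va.skops.tev.he.kja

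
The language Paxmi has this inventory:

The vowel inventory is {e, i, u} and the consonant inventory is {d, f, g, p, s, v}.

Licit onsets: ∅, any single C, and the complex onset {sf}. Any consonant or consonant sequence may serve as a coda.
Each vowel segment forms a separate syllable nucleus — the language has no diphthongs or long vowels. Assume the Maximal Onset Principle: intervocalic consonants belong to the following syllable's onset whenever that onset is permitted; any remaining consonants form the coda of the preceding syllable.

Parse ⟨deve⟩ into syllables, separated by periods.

Vowels present: e, e; each is a nucleus, giving 2 syllables.
σ1/σ2 boundary: /v/ → onset of the next syllable (single consonants are always licit onsets).

de.ve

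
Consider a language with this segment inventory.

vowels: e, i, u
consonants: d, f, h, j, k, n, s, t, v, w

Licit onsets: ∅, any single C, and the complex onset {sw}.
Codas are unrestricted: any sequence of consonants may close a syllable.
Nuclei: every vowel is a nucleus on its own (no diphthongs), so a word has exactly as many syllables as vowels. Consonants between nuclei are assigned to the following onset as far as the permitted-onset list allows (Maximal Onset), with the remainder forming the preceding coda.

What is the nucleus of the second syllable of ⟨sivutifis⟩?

Vowels present: i, u, i, i; each is a nucleus, giving 4 syllables.
The second nucleus (vowel 2 from the left) is /u/.

u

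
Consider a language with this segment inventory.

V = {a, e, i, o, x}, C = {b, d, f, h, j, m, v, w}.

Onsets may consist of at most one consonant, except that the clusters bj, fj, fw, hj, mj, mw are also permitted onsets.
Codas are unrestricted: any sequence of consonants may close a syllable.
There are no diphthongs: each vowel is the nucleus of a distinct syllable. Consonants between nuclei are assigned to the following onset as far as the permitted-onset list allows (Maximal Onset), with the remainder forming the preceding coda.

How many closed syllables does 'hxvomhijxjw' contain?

2

Vowels present: x, o, i, x; each is a nucleus, giving 4 syllables.
Between /x/ (V1) and /o/ (V2): /v/ → onset of the next syllable (single consonants are always licit onsets).
Between /o/ (V2) and /i/ (V3): cluster /mh/ — the longest permitted-onset suffix is /h/; onset = /h/, preceding coda = /m/.
Between /i/ (V3) and /x/ (V4): /j/ is a single consonant, so it becomes the next onset.
So the parse is hx.vom.hi.jxjw.
Classifying each syllable: /hx/ (open), /vom/ (closed), /hi/ (open), /jxjw/ (closed).
Closed syllables: 2.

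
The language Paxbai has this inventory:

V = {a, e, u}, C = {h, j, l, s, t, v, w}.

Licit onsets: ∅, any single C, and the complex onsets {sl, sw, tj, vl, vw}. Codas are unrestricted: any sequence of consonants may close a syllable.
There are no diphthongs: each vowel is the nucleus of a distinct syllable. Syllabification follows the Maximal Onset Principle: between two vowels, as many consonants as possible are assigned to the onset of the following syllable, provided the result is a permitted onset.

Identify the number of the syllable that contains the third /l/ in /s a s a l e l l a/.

4

Nuclei (vowels): a, a, e, a → 4 syllables.
Between /a/ (V1) and /a/ (V2): /s/ is a single consonant, so it becomes the next onset.
Between /a/ (V2) and /e/ (V3): /l/ is a single consonant, so it becomes the next onset.
Between /e/ (V3) and /a/ (V4): /ll/ — longest licit onset from the right is /l/, leaving /l/ as coda.
So the parse is sa.sa.lel.la.
The third /l/ is in the onset of syllable 4 (/la/).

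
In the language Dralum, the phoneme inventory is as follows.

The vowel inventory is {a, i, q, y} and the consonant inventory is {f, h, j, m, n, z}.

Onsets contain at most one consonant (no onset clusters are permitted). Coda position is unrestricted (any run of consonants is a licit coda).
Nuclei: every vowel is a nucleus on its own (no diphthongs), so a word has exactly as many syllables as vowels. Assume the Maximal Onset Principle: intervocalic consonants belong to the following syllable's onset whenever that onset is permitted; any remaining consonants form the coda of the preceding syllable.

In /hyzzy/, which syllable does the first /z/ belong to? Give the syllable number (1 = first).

1

The vowels are y, y — 2 nuclei, so 2 syllables.
Between /y/ (V1) and /y/ (V2): cluster /zz/ — the longest permitted-onset suffix is /z/; onset = /z/, preceding coda = /z/.
Result: hyz.zy.
The first /z/ is in the coda of syllable 1 (/hyz/).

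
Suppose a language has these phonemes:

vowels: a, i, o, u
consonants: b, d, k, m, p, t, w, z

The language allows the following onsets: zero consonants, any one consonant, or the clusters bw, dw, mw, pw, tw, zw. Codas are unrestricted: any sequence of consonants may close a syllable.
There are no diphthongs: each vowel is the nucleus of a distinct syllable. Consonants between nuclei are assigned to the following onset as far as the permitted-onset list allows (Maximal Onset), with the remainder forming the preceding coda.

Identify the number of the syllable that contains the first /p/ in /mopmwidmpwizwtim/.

Vowels present: o, i, i, i; each is a nucleus, giving 4 syllables.
/o…i/ gap (V1→V2): /pmw/ — longest licit onset from the right is /mw/, leaving /p/ as coda.
/i…i/ gap (V2→V3): /dmpw/ splits as /dm/ + /pw/ (/pw/ is the longest suffix that is a licit onset).
/i…i/ gap (V3→V4): /zwt/ — longest licit onset from the right is /t/, leaving /zw/ as coda.
Syllabification: mop.mwidm.pwizw.tim.
The first /p/ is in the coda of syllable 1 (/mop/).

1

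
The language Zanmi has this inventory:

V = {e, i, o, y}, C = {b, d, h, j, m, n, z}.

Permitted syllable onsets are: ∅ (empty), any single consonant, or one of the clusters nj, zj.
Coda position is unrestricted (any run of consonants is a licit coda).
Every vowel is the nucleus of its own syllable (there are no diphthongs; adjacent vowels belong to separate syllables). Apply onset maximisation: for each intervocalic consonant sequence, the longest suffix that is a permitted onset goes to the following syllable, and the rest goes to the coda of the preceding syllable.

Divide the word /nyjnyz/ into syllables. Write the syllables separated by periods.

The vowels are y, y — 2 nuclei, so 2 syllables.
V1 /y/ – V2 /y/: /jn/ — longest licit onset from the right is /n/, leaving /j/ as coda.

nyj.nyz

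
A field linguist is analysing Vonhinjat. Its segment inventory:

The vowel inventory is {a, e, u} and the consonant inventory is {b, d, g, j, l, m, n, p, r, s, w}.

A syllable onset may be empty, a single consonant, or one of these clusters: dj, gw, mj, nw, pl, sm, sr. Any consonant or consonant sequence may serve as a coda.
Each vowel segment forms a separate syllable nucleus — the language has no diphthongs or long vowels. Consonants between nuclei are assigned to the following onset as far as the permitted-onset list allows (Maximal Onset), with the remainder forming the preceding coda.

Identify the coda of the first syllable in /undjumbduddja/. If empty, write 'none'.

The vowels are u, u, u, a — 4 nuclei, so 4 syllables.
Between /u/ (V1) and /u/ (V2): /ndj/ splits as /n/ + /dj/ (/dj/ is the longest suffix that is a licit onset).
Between /u/ (V2) and /u/ (V3): cluster /mbd/ — the longest permitted-onset suffix is /d/; onset = /d/, preceding coda = /mb/.
Between /u/ (V3) and /a/ (V4): /ddj/ — longest licit onset from the right is /dj/, leaving /d/ as coda.
So the parse is un.djumb.dud.dja.
Syllable 1 is /un/: onset ∅, nucleus /u/, coda /n/.

n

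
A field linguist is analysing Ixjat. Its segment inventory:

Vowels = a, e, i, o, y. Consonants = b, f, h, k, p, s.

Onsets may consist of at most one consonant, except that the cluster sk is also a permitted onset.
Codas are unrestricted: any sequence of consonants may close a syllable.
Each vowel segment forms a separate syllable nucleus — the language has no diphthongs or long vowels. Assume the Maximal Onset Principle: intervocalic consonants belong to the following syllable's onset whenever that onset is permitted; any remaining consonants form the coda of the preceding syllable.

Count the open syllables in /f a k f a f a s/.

1

The vowels are a, a, a — 3 nuclei, so 3 syllables.
σ1/σ2 boundary: /kf/ splits as /k/ + /f/ (/f/ is the longest suffix that is a licit onset).
σ2/σ3 boundary: just /f/ — single C goes to the following onset.
So the parse is fak.fa.fas.
Classifying each syllable: /fak/ (closed), /fa/ (open), /fas/ (closed).
Open syllables: 1.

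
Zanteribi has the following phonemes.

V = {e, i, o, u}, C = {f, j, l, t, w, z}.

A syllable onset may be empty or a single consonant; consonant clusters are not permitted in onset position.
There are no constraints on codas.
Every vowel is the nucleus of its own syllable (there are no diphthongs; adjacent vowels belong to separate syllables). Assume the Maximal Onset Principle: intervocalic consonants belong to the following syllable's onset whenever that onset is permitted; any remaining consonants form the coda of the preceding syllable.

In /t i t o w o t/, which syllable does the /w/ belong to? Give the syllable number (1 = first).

Nuclei (vowels): i, o, o → 3 syllables.
V1 /i/ – V2 /o/: /t/ → onset of the next syllable (single consonants are always licit onsets).
V2 /o/ – V3 /o/: just /w/ — single C goes to the following onset.
Putting it together: ti.to.wot.
The /w/ is in the onset of syllable 3 (/wot/).

3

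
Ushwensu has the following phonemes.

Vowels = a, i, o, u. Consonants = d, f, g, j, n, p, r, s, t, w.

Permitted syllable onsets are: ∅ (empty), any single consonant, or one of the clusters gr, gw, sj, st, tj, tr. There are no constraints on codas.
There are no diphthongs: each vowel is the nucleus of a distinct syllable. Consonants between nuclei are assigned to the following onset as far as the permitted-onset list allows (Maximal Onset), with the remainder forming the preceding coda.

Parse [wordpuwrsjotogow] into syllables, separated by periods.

Nuclei (vowels): o, u, o, o, o → 5 syllables.
Between /o/ (V1) and /u/ (V2): /rdp/; trying suffixes from longest down, /p/ is the first permitted one, so coda /rd/ | onset /p/.
Between /u/ (V2) and /o/ (V3): /wrsj/ — longest licit onset from the right is /sj/, leaving /wr/ as coda.
Between /o/ (V3) and /o/ (V4): /t/ is a single consonant, so it becomes the next onset.
Between /o/ (V4) and /o/ (V5): /g/ is a single consonant, so it becomes the next onset.

word.puwr.sjo.to.gow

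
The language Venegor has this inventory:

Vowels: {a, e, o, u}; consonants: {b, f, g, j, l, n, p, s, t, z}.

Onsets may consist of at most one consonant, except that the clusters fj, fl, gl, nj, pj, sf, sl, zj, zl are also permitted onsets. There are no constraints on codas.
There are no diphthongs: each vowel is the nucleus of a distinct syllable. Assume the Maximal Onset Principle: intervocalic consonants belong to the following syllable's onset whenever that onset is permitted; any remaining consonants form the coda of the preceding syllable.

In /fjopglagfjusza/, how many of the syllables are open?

1

Vowels present: o, a, u, a; each is a nucleus, giving 4 syllables.
Between /o/ (V1) and /a/ (V2): /pgl/ splits as /p/ + /gl/ (/gl/ is the longest suffix that is a licit onset).
Between /a/ (V2) and /u/ (V3): /gfj/ — longest licit onset from the right is /fj/, leaving /g/ as coda.
Between /u/ (V3) and /a/ (V4): /sz/ splits as /s/ + /z/ (/z/ is the longest suffix that is a licit onset).
So the parse is fjop.glag.fjus.za.
Classifying each syllable: /fjop/ (closed), /glag/ (closed), /fjus/ (closed), /za/ (open).
Open syllables: 1.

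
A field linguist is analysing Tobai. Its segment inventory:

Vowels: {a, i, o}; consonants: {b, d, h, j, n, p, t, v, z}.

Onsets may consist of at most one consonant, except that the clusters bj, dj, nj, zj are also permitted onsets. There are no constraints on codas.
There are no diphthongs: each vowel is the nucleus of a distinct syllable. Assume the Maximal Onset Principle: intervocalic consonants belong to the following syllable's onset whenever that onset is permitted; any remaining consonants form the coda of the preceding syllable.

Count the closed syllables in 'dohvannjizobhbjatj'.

4

Nuclei (vowels): o, a, i, o, a → 5 syllables.
V1 /o/ – V2 /a/: /hv/ — longest licit onset from the right is /v/, leaving /h/ as coda.
V2 /a/ – V3 /i/: cluster /nnj/ — the longest permitted-onset suffix is /nj/; onset = /nj/, preceding coda = /n/.
V3 /i/ – V4 /o/: just /z/ — single C goes to the following onset.
V4 /o/ – V5 /a/: /bhbj/; trying suffixes from longest down, /bj/ is the first permitted one, so coda /bh/ | onset /bj/.
Result: doh.van.nji.zobh.bjatj.
Classifying each syllable: /doh/ (closed), /van/ (closed), /nji/ (open), /zobh/ (closed), /bjatj/ (closed).
Closed syllables: 4.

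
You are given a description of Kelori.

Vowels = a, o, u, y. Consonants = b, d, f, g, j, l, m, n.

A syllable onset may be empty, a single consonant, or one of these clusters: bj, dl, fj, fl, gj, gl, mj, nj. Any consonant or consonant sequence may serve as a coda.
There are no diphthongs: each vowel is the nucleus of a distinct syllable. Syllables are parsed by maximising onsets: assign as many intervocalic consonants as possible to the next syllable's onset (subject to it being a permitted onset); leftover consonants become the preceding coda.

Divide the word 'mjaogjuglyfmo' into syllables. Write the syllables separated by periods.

mja.o.gju.glyf.mo

The vowels are a, o, u, y, o — 5 nuclei, so 5 syllables.
/a…o/ gap (V1→V2): hiatus — the boundary sits between the two vowels.
/o…u/ gap (V2→V3): /gj/ is a licit onset in full, so it all attaches to the next syllable.
/u…y/ gap (V3→V4): /gl/ is a licit onset in full, so it all attaches to the next syllable.
/y…o/ gap (V4→V5): /fm/ — longest licit onset from the right is /m/, leaving /f/ as coda.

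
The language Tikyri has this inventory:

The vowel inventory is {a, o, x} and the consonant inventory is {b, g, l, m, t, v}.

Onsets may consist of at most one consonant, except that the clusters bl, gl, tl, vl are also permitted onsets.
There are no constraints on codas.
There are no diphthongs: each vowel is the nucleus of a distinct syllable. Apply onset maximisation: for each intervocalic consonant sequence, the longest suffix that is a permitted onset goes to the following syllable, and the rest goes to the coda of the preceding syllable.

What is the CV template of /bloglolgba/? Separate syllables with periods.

CCV.CCVCC.CV

Nuclei (vowels): o, o, a → 3 syllables.
/o…o/ gap (V1→V2): /gl/ — entire cluster is a permitted onset → onset /gl/, coda ∅.
/o…a/ gap (V2→V3): cluster /lgb/ — the longest permitted-onset suffix is /b/; onset = /b/, preceding coda = /lg/.
Syllabification: blo.glolg.ba.
Mapping each syllable to C/V: /blo/ → CCV, /glolg/ → CCVCC, /ba/ → CV.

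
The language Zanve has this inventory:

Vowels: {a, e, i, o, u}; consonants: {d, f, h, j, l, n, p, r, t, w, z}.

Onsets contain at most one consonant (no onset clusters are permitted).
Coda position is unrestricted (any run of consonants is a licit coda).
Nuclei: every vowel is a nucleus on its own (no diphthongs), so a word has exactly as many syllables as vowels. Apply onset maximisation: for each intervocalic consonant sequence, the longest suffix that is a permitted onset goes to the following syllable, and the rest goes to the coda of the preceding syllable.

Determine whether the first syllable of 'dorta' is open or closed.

The vowels are o, a — 2 nuclei, so 2 syllables.
σ1/σ2 boundary: /rt/; trying suffixes from longest down, /t/ is the first permitted one, so coda /r/ | onset /t/.
Putting it together: dor.ta.
Syllable 1 is /dor/ with coda /r/, so it is closed.

closed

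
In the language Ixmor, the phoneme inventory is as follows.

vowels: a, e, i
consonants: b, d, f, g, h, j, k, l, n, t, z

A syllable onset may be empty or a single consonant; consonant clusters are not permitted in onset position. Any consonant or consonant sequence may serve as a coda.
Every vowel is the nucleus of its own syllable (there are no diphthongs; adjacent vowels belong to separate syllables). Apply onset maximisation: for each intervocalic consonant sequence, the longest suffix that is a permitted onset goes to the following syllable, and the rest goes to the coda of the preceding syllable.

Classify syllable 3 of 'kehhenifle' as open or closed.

Nuclei (vowels): e, e, i, e → 4 syllables.
Between /e/ (V1) and /e/ (V2): /hh/; trying suffixes from longest down, /h/ is the first permitted one, so coda /h/ | onset /h/.
Between /e/ (V2) and /i/ (V3): just /n/ — single C goes to the following onset.
Between /i/ (V3) and /e/ (V4): /fl/ splits as /f/ + /l/ (/l/ is the longest suffix that is a licit onset).
Syllabification: keh.he.nif.le.
Syllable 3 is /nif/ with coda /f/, so it is closed.

closed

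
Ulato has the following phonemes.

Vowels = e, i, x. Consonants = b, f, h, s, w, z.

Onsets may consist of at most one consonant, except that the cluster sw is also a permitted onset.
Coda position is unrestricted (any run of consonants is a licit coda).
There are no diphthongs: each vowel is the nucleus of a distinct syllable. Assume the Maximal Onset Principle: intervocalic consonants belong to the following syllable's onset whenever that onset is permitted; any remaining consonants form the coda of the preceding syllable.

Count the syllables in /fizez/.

The vowels are i, e — 2 nuclei, so 2 syllables.

2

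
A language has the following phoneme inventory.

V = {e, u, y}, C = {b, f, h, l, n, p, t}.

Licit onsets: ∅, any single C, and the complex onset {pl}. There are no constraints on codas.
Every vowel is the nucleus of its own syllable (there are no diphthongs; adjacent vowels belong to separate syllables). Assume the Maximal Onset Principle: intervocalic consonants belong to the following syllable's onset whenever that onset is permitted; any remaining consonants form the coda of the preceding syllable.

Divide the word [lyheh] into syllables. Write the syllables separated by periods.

Vowels present: y, e; each is a nucleus, giving 2 syllables.
Between /y/ (V1) and /e/ (V2): /h/ → onset of the next syllable (single consonants are always licit onsets).

ly.heh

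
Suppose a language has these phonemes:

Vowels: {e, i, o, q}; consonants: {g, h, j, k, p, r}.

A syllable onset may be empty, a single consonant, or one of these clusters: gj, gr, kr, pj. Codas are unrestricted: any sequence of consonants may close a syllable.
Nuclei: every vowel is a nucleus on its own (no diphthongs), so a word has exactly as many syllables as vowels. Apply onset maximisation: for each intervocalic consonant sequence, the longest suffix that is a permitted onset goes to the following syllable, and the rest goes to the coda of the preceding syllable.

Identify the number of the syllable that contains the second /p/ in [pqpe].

2

Nuclei (vowels): q, e → 2 syllables.
V1 /q/ – V2 /e/: /p/ → onset of the next syllable (single consonants are always licit onsets).
Result: pq.pe.
The second /p/ is in the onset of syllable 2 (/pe/).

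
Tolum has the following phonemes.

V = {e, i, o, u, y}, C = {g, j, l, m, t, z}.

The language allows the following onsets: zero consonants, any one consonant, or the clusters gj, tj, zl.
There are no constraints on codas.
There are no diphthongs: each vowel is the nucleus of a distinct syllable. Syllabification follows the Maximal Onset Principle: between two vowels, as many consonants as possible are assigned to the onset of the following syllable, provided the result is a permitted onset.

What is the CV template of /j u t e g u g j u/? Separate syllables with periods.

Vowels present: u, e, u, u; each is a nucleus, giving 4 syllables.
σ1/σ2 boundary: just /t/ — single C goes to the following onset.
σ2/σ3 boundary: /g/ is a single consonant, so it becomes the next onset.
σ3/σ4 boundary: /gj/ — entire cluster is a permitted onset → onset /gj/, coda ∅.
So the parse is ju.te.gu.gju.
Mapping each syllable to C/V: /ju/ → CV, /te/ → CV, /gu/ → CV, /gju/ → CCV.

CV.CV.CV.CCV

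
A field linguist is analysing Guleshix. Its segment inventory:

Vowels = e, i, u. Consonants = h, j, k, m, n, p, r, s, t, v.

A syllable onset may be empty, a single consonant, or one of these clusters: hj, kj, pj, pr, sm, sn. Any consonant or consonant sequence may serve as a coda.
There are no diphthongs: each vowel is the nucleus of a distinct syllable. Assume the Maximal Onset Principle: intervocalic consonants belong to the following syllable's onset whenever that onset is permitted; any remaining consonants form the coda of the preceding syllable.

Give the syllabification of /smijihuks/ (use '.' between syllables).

Vowels present: i, i, u; each is a nucleus, giving 3 syllables.
/i…i/ gap (V1→V2): just /j/ — single C goes to the following onset.
/i…u/ gap (V2→V3): /h/ is a single consonant, so it becomes the next onset.

smi.ji.huks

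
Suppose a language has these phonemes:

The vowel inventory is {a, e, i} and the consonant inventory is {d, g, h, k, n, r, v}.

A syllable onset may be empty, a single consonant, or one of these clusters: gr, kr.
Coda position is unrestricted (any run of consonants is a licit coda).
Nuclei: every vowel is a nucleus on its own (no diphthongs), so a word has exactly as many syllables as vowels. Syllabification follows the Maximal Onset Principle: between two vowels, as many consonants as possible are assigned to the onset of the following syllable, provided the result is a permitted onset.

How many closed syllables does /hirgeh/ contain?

The vowels are i, e — 2 nuclei, so 2 syllables.
V1 /i/ – V2 /e/: /rg/ — longest licit onset from the right is /g/, leaving /r/ as coda.
Result: hir.geh.
Classifying each syllable: /hir/ (closed), /geh/ (closed).
Closed syllables: 2.

2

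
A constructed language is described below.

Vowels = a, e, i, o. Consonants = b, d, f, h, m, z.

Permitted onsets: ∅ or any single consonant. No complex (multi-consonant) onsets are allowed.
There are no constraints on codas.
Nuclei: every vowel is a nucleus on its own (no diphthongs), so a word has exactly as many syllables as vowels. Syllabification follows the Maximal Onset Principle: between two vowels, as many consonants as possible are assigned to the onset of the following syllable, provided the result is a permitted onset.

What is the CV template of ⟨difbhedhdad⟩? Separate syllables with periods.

The vowels are i, e, a — 3 nuclei, so 3 syllables.
/i…e/ gap (V1→V2): cluster /fbh/ — the longest permitted-onset suffix is /h/; onset = /h/, preceding coda = /fb/.
/e…a/ gap (V2→V3): cluster /dhd/ — the longest permitted-onset suffix is /d/; onset = /d/, preceding coda = /dh/.
Result: difb.hedh.dad.
Mapping each syllable to C/V: /difb/ → CVCC, /hedh/ → CVCC, /dad/ → CVC.

CVCC.CVCC.CVC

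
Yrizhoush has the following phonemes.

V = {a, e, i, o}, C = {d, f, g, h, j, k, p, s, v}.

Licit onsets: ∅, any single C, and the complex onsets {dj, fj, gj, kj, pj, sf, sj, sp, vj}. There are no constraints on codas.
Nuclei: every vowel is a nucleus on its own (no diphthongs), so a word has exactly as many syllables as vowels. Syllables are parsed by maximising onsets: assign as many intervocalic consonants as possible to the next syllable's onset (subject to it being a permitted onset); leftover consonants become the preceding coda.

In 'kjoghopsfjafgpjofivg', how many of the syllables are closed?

The vowels are o, o, a, o, i — 5 nuclei, so 5 syllables.
V1 /o/ – V2 /o/: /gh/ splits as /g/ + /h/ (/h/ is the longest suffix that is a licit onset).
V2 /o/ – V3 /a/: /psfj/ splits as /ps/ + /fj/ (/fj/ is the longest suffix that is a licit onset).
V3 /a/ – V4 /o/: /fgpj/ — longest licit onset from the right is /pj/, leaving /fg/ as coda.
V4 /o/ – V5 /i/: /f/ is a single consonant, so it becomes the next onset.
Putting it together: kjog.hops.fjafg.pjo.fivg.
Classifying each syllable: /kjog/ (closed), /hops/ (closed), /fjafg/ (closed), /pjo/ (open), /fivg/ (closed).
Closed syllables: 4.

4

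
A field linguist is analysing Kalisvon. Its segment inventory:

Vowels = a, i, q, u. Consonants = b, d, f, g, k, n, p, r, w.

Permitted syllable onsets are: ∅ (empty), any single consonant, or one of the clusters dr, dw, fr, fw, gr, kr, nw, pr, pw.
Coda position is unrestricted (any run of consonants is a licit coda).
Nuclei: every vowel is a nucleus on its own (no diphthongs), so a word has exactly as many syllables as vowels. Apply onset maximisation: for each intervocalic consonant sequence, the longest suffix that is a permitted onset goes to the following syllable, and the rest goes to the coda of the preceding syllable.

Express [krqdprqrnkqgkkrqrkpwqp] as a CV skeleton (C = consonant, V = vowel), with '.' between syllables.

CCVC.CCVCC.CVCC.CCVCC.CCVC

Nuclei (vowels): q, q, q, q, q → 5 syllables.
σ1/σ2 boundary: cluster /dpr/ — the longest permitted-onset suffix is /pr/; onset = /pr/, preceding coda = /d/.
σ2/σ3 boundary: /rnk/; trying suffixes from longest down, /k/ is the first permitted one, so coda /rn/ | onset /k/.
σ3/σ4 boundary: cluster /gkkr/ — the longest permitted-onset suffix is /kr/; onset = /kr/, preceding coda = /gk/.
σ4/σ5 boundary: /rkpw/ — longest licit onset from the right is /pw/, leaving /rk/ as coda.
Putting it together: krqd.prqrn.kqgk.krqrk.pwqp.
Mapping each syllable to C/V: /krqd/ → CCVC, /prqrn/ → CCVCC, /kqgk/ → CVCC, /krqrk/ → CCVCC, /pwqp/ → CCVC.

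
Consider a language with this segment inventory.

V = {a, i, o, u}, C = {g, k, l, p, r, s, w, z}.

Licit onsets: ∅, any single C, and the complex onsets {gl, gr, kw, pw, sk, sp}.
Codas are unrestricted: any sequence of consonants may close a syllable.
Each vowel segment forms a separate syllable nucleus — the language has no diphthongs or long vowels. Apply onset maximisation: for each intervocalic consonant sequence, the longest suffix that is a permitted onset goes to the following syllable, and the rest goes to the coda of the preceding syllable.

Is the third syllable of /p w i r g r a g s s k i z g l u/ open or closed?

The vowels are i, a, i, u — 4 nuclei, so 4 syllables.
σ1/σ2 boundary: cluster /rgr/ — the longest permitted-onset suffix is /gr/; onset = /gr/, preceding coda = /r/.
σ2/σ3 boundary: cluster /gssk/ — the longest permitted-onset suffix is /sk/; onset = /sk/, preceding coda = /gs/.
σ3/σ4 boundary: /zgl/ — longest licit onset from the right is /gl/, leaving /z/ as coda.
So the parse is pwir.grags.skiz.glu.
Syllable 3 is /skiz/ with coda /z/, so it is closed.

closed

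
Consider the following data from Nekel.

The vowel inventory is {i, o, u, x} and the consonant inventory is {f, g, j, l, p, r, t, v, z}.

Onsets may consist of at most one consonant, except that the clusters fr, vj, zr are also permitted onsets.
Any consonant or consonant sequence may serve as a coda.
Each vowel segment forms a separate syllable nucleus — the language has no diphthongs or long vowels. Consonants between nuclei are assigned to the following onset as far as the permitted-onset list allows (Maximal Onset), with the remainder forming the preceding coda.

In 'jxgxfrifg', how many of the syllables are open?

2

Vowels present: x, x, i; each is a nucleus, giving 3 syllables.
σ1/σ2 boundary: just /g/ — single C goes to the following onset.
σ2/σ3 boundary: cluster /fr/ — /fr/ is itself a permitted onset, so the whole cluster goes right; preceding coda = ∅.
Putting it together: jx.gx.frifg.
Classifying each syllable: /jx/ (open), /gx/ (open), /frifg/ (closed).
Open syllables: 2.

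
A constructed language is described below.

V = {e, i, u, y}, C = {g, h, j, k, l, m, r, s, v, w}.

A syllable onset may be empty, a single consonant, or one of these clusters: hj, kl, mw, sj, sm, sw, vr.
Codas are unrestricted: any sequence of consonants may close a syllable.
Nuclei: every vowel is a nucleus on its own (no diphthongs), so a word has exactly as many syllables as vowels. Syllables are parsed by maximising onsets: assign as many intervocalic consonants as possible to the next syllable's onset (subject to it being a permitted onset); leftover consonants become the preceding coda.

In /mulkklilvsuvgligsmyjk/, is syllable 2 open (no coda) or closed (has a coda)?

Nuclei (vowels): u, i, u, i, y → 5 syllables.
/u…i/ gap (V1→V2): /lkkl/; trying suffixes from longest down, /kl/ is the first permitted one, so coda /lk/ | onset /kl/.
/i…u/ gap (V2→V3): /lvs/ — longest licit onset from the right is /s/, leaving /lv/ as coda.
/u…i/ gap (V3→V4): /vgl/ — longest licit onset from the right is /l/, leaving /vg/ as coda.
/i…y/ gap (V4→V5): /gsm/ splits as /g/ + /sm/ (/sm/ is the longest suffix that is a licit onset).
So the parse is mulk.klilv.suvg.lig.smyjk.
Syllable 2 is /klilv/ with coda /lv/, so it is closed.

closed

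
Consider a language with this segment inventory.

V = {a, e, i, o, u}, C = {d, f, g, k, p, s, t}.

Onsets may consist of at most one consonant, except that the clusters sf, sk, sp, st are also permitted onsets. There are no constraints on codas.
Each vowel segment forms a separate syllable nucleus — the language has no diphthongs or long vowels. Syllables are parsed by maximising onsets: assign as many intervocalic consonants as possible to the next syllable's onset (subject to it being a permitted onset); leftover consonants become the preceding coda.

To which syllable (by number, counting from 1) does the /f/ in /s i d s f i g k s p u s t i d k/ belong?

2

Vowels present: i, i, u, i; each is a nucleus, giving 4 syllables.
V1 /i/ – V2 /i/: /dsf/ — longest licit onset from the right is /sf/, leaving /d/ as coda.
V2 /i/ – V3 /u/: /gksp/; trying suffixes from longest down, /sp/ is the first permitted one, so coda /gk/ | onset /sp/.
V3 /u/ – V4 /i/: /st/ is a licit onset in full, so it all attaches to the next syllable.
Result: sid.sfigk.spu.stidk.
The /f/ is in the onset of syllable 2 (/sfigk/).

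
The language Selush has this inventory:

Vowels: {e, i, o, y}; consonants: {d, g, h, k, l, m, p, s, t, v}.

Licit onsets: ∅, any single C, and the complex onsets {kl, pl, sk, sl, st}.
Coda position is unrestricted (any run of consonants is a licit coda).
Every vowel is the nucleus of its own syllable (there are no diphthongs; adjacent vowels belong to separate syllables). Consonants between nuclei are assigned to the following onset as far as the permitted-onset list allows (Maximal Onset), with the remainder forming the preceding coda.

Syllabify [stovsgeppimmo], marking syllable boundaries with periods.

stovs.gep.pim.mo

The vowels are o, e, i, o — 4 nuclei, so 4 syllables.
Between /o/ (V1) and /e/ (V2): /vsg/ splits as /vs/ + /g/ (/g/ is the longest suffix that is a licit onset).
Between /e/ (V2) and /i/ (V3): /pp/ — longest licit onset from the right is /p/, leaving /p/ as coda.
Between /i/ (V3) and /o/ (V4): /mm/ splits as /m/ + /m/ (/m/ is the longest suffix that is a licit onset).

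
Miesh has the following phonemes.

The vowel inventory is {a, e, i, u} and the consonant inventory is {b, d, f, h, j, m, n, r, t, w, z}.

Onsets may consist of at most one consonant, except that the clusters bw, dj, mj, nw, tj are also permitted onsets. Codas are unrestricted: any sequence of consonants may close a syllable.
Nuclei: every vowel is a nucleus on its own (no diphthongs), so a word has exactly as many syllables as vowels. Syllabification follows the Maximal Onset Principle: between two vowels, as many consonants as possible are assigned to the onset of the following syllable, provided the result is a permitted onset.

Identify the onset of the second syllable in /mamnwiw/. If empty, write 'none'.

nw

The vowels are a, i — 2 nuclei, so 2 syllables.
Between /a/ (V1) and /i/ (V2): /mnw/ splits as /m/ + /nw/ (/nw/ is the longest suffix that is a licit onset).
Putting it together: mam.nwiw.
Syllable 2 is /nwiw/: onset /nw/, nucleus /i/, coda /w/.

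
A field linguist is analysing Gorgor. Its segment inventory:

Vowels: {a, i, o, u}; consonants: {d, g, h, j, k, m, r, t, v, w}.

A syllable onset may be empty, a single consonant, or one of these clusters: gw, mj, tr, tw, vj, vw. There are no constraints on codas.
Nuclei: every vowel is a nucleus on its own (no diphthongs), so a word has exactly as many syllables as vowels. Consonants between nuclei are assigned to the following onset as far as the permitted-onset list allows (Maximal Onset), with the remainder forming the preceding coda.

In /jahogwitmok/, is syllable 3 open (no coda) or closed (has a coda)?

Vowels present: a, o, i, o; each is a nucleus, giving 4 syllables.
σ1/σ2 boundary: /h/ is a single consonant, so it becomes the next onset.
σ2/σ3 boundary: /gw/ — entire cluster is a permitted onset → onset /gw/, coda ∅.
σ3/σ4 boundary: /tm/ splits as /t/ + /m/ (/m/ is the longest suffix that is a licit onset).
Putting it together: ja.ho.gwit.mok.
Syllable 3 is /gwit/ with coda /t/, so it is closed.

closed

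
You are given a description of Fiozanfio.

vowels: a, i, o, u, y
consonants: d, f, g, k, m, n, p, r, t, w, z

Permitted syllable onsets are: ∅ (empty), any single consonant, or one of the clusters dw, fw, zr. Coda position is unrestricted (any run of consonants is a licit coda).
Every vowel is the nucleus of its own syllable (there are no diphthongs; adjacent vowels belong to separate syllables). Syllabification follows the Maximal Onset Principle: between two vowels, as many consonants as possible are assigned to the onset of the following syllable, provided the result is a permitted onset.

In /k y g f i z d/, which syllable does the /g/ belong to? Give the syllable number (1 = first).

1

The vowels are y, i — 2 nuclei, so 2 syllables.
Between /y/ (V1) and /i/ (V2): cluster /gf/ — the longest permitted-onset suffix is /f/; onset = /f/, preceding coda = /g/.
Syllabification: kyg.fizd.
The /g/ is in the coda of syllable 1 (/kyg/).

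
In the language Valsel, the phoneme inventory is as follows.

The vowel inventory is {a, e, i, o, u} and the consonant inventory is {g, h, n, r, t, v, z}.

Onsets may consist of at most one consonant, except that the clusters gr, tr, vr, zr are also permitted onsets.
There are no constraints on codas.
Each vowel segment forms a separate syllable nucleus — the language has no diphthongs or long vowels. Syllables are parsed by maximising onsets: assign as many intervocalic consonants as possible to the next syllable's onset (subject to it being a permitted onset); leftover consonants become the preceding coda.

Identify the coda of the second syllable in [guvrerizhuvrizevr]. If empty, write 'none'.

none

The vowels are u, e, i, u, i, e — 6 nuclei, so 6 syllables.
V1 /u/ – V2 /e/: cluster /vr/ — /vr/ is itself a permitted onset, so the whole cluster goes right; preceding coda = ∅.
V2 /e/ – V3 /i/: /r/ → onset of the next syllable (single consonants are always licit onsets).
V3 /i/ – V4 /u/: cluster /zh/ — the longest permitted-onset suffix is /h/; onset = /h/, preceding coda = /z/.
V4 /u/ – V5 /i/: cluster /vr/ — /vr/ is itself a permitted onset, so the whole cluster goes right; preceding coda = ∅.
V5 /i/ – V6 /e/: /z/ → onset of the next syllable (single consonants are always licit onsets).
Putting it together: gu.vre.riz.hu.vri.zevr.
Syllable 2 is /vre/: onset /vr/, nucleus /e/, coda ∅.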